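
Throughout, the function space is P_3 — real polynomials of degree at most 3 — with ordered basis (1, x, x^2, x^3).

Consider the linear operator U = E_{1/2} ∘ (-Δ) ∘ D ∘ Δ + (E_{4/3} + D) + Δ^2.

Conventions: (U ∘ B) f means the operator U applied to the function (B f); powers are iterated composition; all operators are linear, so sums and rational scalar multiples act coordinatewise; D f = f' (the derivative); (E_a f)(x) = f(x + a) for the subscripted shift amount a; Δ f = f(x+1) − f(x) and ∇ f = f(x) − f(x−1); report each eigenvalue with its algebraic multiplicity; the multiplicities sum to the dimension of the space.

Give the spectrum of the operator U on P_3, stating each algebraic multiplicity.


image of 1: 1
image of x: x + 7/3
image of x^2: x^2 + (14/3)x + 34/9
image of x^3: x^3 + 7x^2 + (34/3)x + 64/27
the matrix is upper triangular; its diagonal is (1, 1, 1, 1)
for a triangular matrix the eigenvalues are the diagonal entries, with algebraic multiplicity their repetition count

λ = 1 (multiplicity 4)


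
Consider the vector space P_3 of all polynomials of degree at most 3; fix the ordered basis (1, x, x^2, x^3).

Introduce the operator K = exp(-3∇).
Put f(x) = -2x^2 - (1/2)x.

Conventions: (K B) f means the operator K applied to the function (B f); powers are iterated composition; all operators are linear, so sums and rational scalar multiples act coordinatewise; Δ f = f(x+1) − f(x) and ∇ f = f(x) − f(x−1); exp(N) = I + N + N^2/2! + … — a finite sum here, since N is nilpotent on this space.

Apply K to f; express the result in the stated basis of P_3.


the result is g(x) = -2x^2 + (23/2)x - 45/2

order-1 term: 12x - 9/2
order-2 term: -18
the series for exp(-3∇) f terminates at order 2
exp(-3∇) f = -2x^2 + (23/2)x - 45/2


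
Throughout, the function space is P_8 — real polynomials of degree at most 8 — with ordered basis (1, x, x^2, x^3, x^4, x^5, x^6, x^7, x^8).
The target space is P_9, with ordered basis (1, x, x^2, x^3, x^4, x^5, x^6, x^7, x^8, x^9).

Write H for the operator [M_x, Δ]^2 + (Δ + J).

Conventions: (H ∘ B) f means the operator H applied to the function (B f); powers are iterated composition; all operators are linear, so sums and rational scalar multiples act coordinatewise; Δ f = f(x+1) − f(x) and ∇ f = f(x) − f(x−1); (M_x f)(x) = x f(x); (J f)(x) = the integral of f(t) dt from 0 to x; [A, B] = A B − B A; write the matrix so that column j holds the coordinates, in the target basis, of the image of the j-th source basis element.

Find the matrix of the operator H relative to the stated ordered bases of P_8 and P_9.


the matrix is [[1, 3, 5, 9, 17, 33, 65, 129, 257]; [1, 1, 6, 15, 36, 85, 198, 455, 1032]; [0, 1/2, 1, 9, 30, 90, 255, 693, 1820]; [0, 0, 1/3, 1, 12, 50, 180, 595, 1848]; [0, 0, 0, 1/4, 1, 15, 75, 315, 1190]; [0, 0, 0, 0, 1/5, 1, 18, 105, 504]; [0, 0, 0, 0, 0, 1/6, 1, 21, 140]; [0, 0, 0, 0, 0, 0, 1/7, 1, 24]; [0, 0, 0, 0, 0, 0, 0, 1/8, 1]; [0, 0, 0, 0, 0, 0, 0, 0, 1/9]] (rows listed top to bottom)

image of 1: x + 1
image of x: (1/2)x^2 + x + 3
image of x^2: (1/3)x^3 + x^2 + 6x + 5
image of x^3: (1/4)x^4 + x^3 + 9x^2 + 15x + 9
image of x^4: (1/5)x^5 + x^4 + 12x^3 + 30x^2 + 36x + 17
image of x^5: (1/6)x^6 + x^5 + 15x^4 + 50x^3 + 90x^2 + 85x + 33
image of x^6: (1/7)x^7 + x^6 + 18x^5 + 75x^4 + 180x^3 + 255x^2 + 198x + 65
image of x^7: (1/8)x^8 + x^7 + 21x^6 + 105x^5 + 315x^4 + 595x^3 + 693x^2 + 455x + 129
image of x^8: (1/9)x^9 + x^8 + 24x^7 + 140x^6 + 504x^5 + 1190x^4 + 1848x^3 + 1820x^2 + 1032x + 257
each image's coordinates form column j of the matrix


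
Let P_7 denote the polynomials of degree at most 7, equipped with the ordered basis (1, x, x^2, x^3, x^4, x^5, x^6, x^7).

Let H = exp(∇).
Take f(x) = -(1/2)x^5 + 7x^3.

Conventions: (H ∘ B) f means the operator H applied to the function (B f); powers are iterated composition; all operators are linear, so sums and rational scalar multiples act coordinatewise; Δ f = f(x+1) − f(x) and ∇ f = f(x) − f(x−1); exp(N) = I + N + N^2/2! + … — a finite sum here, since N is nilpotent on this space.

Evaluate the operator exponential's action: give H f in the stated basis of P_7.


the result is g(x) = -(1/2)x^5 - (5/2)x^4 + 7x^3 + 26x^2 - (5/2)x - 8

order-1 term: -(5/2)x^4 + 5x^3 + 16x^2 - (37/2)x + 13/2
order-2 term: -5x^3 + 15x^2 + (7/2)x - 27/2
order-3 term: -5x^2 + 15x - 11/2
order-4 term: -(5/2)x + 5
order-5 term: -1/2
the series for exp(∇) f terminates at order 5
exp(∇) f = -(1/2)x^5 - (5/2)x^4 + 7x^3 + 26x^2 - (5/2)x - 8


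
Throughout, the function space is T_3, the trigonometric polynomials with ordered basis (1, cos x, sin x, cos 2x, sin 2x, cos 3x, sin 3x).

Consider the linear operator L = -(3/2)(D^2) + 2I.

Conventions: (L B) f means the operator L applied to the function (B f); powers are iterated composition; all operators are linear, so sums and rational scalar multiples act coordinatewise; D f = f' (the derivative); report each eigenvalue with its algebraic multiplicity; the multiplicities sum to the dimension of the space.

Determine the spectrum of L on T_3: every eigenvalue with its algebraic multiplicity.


image of 1: 2
image of cos x: (7/2)cos x
image of sin x: (7/2)sin x
image of cos 2x: 8cos 2x
image of sin 2x: 8sin 2x
image of cos 3x: (31/2)cos 3x
image of sin 3x: (31/2)sin 3x
the matrix is diagonal; its diagonal is (2, 7/2, 7/2, 8, 8, 31/2, 31/2)
for a triangular matrix the eigenvalues are the diagonal entries, with algebraic multiplicity their repetition count

λ = 2 (multiplicity 1), λ = 7/2 (multiplicity 2), λ = 8 (multiplicity 2), λ = 31/2 (multiplicity 2)


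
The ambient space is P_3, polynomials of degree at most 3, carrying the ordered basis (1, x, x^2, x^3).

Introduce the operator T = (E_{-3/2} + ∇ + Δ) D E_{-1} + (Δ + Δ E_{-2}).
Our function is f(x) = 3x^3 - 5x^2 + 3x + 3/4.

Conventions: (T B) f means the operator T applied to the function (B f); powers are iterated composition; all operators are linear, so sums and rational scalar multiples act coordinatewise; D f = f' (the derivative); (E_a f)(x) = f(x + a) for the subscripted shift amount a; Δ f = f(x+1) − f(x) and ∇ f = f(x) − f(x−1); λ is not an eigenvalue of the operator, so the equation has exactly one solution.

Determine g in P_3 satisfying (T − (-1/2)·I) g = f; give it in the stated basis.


the image equals g(x) = 6x^3 - 118x^2 + 1530x - 20127/2

write g with unknown coordinates in the stated basis and equate coefficients in (T − (-1/2)·I) g = f
solving from the highest basis element down gives g = 6x^3 - 118x^2 + 1530x - 20127/2
check: T g = 54x^2 - 762x + 10065/2
so T g − (-1/2)·g = 3x^3 - 5x^2 + 3x + 3/4 = f ✓


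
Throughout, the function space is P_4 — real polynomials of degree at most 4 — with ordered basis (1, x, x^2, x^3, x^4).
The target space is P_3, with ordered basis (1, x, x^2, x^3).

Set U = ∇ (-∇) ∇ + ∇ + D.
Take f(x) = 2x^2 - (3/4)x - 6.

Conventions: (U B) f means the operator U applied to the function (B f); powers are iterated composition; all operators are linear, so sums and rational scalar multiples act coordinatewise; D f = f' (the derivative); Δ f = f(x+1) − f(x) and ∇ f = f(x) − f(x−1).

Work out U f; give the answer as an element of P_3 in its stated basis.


∇ f = 4x - 11/4
∇ ∇ f = 4
(-∇) ∇ f = -4
∇ (-∇) ∇ f = 0
∇ f = 4x - 11/4
D f = 4x - 3/4
(∇ (-∇) ∇ + ∇ + D) f = 8x - 7/2

the result is g(x) = 8x - 7/2


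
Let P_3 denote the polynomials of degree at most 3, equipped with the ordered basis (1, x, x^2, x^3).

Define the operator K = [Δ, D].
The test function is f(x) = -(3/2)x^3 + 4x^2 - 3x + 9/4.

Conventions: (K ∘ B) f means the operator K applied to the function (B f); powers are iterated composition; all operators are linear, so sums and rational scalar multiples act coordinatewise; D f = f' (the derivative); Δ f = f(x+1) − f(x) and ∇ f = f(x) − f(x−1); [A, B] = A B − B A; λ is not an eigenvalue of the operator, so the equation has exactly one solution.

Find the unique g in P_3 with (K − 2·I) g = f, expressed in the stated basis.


the image equals g(x) = (3/4)x^3 - 2x^2 + (3/2)x - 9/8

write g with unknown coordinates in the stated basis and equate coefficients in (K − 2·I) g = f
solving from the highest basis element down gives g = (3/4)x^3 - 2x^2 + (3/2)x - 9/8
check: K g = 0
so K g − 2·g = -(3/2)x^3 + 4x^2 - 3x + 9/4 = f ✓


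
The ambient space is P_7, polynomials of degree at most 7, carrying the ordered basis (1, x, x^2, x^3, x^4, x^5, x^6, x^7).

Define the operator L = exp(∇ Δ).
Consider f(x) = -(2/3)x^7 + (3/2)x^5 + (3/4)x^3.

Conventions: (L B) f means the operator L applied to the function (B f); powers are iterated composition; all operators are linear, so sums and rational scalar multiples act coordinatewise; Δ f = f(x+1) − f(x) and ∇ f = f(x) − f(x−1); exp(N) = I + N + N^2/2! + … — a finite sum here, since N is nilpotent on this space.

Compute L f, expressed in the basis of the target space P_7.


order-1 term: -28x^5 - (50/3)x^3 + (61/6)x
order-2 term: -280x^3 - 190x
order-3 term: -560x
the series for exp(∇ Δ) f terminates at order 3
exp(∇ Δ) f = -(2/3)x^7 - (53/2)x^5 - (3551/12)x^3 - (4439/6)x

the result is g(x) = -(2/3)x^7 - (53/2)x^5 - (3551/12)x^3 - (4439/6)x


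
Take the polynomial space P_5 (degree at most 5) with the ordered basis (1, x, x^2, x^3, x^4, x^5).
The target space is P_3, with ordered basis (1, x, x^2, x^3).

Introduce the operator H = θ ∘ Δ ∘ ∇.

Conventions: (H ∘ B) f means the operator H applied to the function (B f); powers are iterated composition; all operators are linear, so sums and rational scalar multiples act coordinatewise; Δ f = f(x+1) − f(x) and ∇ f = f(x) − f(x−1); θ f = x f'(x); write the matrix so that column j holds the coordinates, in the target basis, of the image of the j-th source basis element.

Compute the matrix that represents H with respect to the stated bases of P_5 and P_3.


image of 1: 0
image of x: 0
image of x^2: 0
image of x^3: 6x
image of x^4: 24x^2
image of x^5: 60x^3 + 10x
each image's coordinates form column j of the matrix

the matrix is [[0, 0, 0, 0, 0, 0]; [0, 0, 0, 6, 0, 10]; [0, 0, 0, 0, 24, 0]; [0, 0, 0, 0, 0, 60]] (rows listed top to bottom)


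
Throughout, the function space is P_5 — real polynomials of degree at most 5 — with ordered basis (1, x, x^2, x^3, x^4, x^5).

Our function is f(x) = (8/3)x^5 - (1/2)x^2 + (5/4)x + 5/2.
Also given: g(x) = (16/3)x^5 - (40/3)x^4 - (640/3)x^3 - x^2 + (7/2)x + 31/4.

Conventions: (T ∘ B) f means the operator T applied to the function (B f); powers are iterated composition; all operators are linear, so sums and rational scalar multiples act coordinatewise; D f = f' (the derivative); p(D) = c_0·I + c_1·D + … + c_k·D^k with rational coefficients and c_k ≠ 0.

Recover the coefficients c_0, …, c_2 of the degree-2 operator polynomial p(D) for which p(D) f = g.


c_0 = 2, c_1 = -1, c_2 = -4

D^0 f = (8/3)x^5 - (1/2)x^2 + (5/4)x + 5/2
D^1 f = (40/3)x^4 - x + 5/4
D^2 f = (160/3)x^3 - 1
matching coefficients of g against c_0 f + c_1 Df + … from the top degree down determines the c_i
solution: c_0 = 2, c_1 = -1, c_2 = -4


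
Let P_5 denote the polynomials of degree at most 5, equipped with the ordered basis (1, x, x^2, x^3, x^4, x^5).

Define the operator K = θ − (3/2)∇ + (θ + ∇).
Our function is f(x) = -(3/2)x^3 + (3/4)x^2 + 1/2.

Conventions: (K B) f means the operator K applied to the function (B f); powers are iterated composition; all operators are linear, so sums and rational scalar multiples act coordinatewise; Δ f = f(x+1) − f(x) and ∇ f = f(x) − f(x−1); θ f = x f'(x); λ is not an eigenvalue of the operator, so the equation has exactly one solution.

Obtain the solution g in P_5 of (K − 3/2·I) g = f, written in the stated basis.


write g with unknown coordinates in the stated basis and equate coefficients in (K − 3/2·I) g = f
solving from the highest basis element down gives g = -(1/3)x^3 + (1/10)x^2 + (6/5)x - 53/90
check: K g = -2x^3 + (9/10)x^2 + (9/5)x - 23/60
so K g − 3/2·g = -(3/2)x^3 + (3/4)x^2 + 1/2 = f ✓

g(x) = -(1/3)x^3 + (1/10)x^2 + (6/5)x - 53/90


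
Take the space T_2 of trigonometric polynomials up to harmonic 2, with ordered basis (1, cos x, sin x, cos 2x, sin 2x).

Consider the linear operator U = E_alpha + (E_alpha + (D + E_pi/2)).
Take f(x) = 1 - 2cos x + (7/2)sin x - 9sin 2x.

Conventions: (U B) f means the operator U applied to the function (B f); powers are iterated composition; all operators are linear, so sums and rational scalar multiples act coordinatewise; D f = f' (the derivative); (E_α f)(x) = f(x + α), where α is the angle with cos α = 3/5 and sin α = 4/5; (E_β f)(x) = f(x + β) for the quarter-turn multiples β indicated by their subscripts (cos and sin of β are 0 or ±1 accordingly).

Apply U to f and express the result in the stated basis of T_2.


E_alpha f = 1 + (8/5)cos x + (37/10)sin x - (216/25)cos 2x + (63/25)sin 2x
E_alpha f = 1 + (8/5)cos x + (37/10)sin x - (216/25)cos 2x + (63/25)sin 2x
D f = (7/2)cos x + 2sin x - 18cos 2x
E_pi/2 f = 1 + (7/2)cos x + 2sin x + 9sin 2x
(D + E_pi/2) f = 1 + 7cos x + 4sin x - 18cos 2x + 9sin 2x
(E_alpha + (D + E_pi/2)) f = 2 + (43/5)cos x + (77/10)sin x - (666/25)cos 2x + (288/25)sin 2x
(E_alpha + (E_alpha + (D + E_pi/2))) f = 3 + (51/5)cos x + (57/5)sin x - (882/25)cos 2x + (351/25)sin 2x

g(x) = 3 + (51/5)cos x + (57/5)sin x - (882/25)cos 2x + (351/25)sin 2x


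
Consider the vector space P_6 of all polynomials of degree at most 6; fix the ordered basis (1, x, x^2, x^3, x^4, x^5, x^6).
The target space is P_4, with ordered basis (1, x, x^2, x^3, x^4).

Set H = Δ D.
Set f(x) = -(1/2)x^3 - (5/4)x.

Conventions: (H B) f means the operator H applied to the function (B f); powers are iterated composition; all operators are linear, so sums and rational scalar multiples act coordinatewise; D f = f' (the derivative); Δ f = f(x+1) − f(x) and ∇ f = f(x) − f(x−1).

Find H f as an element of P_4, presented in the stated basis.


D f = -(3/2)x^2 - 5/4
Δ D f = -3x - 3/2

the image equals g(x) = -3x - 3/2


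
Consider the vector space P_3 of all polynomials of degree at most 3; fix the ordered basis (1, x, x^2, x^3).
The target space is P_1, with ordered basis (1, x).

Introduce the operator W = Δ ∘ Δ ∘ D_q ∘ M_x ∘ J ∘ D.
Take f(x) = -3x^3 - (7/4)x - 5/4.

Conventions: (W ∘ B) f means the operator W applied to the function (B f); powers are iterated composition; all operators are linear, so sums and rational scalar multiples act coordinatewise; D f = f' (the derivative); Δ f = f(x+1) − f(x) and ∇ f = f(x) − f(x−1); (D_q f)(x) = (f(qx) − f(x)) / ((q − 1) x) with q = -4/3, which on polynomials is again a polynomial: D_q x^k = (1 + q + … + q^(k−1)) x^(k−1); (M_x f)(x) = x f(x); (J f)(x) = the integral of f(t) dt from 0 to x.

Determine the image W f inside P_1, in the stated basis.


g(x) = (50/3)x + 50/3

D f = -9x^2 - 7/4
J D f = -3x^3 - (7/4)x
M_x J D f = -3x^4 - (7/4)x^2
D_q (M_x ∘ J ∘ D) f = (25/9)x^3 + (7/12)x
Δ D_q (M_x ∘ J ∘ D) f = (25/3)x^2 + (25/3)x + 121/36
Δ Δ D_q (M_x ∘ J ∘ D) f = (50/3)x + 50/3


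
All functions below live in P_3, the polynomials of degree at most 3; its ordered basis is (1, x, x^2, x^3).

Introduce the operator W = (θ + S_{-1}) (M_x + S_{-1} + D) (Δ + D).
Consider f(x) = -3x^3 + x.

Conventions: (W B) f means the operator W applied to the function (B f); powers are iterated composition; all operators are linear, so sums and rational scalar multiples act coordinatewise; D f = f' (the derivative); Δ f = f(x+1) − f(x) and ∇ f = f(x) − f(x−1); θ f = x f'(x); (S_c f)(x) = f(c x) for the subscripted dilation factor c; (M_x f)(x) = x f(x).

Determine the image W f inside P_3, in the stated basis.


g(x) = -36x^3 - 81x^2 - 10

Δ f = -9x^2 - 9x - 2
D f = -9x^2 + 1
(Δ + D) f = -18x^2 - 9x - 1
M_x (Δ + D) f = -18x^3 - 9x^2 - x
S_{-1} (Δ + D) f = -18x^2 + 9x - 1
D (Δ + D) f = -36x - 9
(M_x + S_{-1} + D) (Δ + D) f = -18x^3 - 27x^2 - 28x - 10
θ ((M_x + S_{-1} + D) (Δ + D)) f = -54x^3 - 54x^2 - 28x
S_{-1} ((M_x + S_{-1} + D) (Δ + D)) f = 18x^3 - 27x^2 + 28x - 10
(θ + S_{-1}) ((M_x + S_{-1} + D) (Δ + D)) f = -36x^3 - 81x^2 - 10


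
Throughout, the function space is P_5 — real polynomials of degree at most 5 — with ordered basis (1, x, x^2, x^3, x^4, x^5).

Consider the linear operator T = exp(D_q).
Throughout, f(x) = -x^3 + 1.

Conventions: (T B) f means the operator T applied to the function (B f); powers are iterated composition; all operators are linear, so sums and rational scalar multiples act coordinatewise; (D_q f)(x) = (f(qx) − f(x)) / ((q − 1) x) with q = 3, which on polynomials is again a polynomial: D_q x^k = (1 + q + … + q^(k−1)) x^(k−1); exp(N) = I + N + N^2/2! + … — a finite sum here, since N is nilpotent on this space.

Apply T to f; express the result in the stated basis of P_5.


the result is g(x) = -x^3 - 13x^2 - 26x - 23/3

order-1 term: -13x^2
order-2 term: -26x
order-3 term: -26/3
the series for exp(D_q) f terminates at order 3
exp(D_q) f = -x^3 - 13x^2 - 26x - 23/3


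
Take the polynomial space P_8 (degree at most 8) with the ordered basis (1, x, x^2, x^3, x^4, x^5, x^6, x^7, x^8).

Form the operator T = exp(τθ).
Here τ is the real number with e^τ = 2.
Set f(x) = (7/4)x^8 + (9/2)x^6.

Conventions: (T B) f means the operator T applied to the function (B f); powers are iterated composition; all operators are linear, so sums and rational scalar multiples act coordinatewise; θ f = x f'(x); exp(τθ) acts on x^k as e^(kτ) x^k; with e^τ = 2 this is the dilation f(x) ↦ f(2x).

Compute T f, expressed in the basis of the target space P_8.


the image equals g(x) = 448x^8 + 288x^6

exp(τθ) x^k = e^(kτ) x^k; with e^τ = 2 this sends x^k to 2^k x^k
x^6 ↦ 64 x^6
x^8 ↦ 256 x^8
applying this coordinatewise to f: exp(τθ) f = 448x^8 + 288x^6


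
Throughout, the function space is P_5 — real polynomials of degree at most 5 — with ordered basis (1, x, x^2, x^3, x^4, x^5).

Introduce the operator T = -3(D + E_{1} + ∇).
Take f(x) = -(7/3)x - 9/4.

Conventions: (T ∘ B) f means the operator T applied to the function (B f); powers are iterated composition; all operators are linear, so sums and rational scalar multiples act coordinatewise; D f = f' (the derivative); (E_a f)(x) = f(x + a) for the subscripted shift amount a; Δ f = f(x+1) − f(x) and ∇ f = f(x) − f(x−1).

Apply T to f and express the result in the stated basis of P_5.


g(x) = 7x + 111/4

D f = -7/3
E_{1} f = -(7/3)x - 55/12
∇ f = -7/3
(D + E_{1} + ∇) f = -(7/3)x - 37/4
(-3(D + E_{1} + ∇)) f = 7x + 111/4


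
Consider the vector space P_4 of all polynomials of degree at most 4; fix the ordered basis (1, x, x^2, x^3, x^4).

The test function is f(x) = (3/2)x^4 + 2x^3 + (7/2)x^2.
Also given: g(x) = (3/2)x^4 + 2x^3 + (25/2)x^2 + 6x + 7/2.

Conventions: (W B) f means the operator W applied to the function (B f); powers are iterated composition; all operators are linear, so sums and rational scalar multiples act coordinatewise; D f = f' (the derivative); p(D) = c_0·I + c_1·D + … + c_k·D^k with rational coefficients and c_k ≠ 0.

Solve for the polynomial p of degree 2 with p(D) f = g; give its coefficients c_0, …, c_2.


p(D) = I + (1/2)·D^2, i.e. c_0 = 1, c_1 = 0, c_2 = 1/2

D^0 f = (3/2)x^4 + 2x^3 + (7/2)x^2
D^1 f = 6x^3 + 6x^2 + 7x
D^2 f = 18x^2 + 12x + 7
matching coefficients of g against c_0 f + c_1 Df + … from the top degree down determines the c_i
solution: c_0 = 1, c_1 = 0, c_2 = 1/2


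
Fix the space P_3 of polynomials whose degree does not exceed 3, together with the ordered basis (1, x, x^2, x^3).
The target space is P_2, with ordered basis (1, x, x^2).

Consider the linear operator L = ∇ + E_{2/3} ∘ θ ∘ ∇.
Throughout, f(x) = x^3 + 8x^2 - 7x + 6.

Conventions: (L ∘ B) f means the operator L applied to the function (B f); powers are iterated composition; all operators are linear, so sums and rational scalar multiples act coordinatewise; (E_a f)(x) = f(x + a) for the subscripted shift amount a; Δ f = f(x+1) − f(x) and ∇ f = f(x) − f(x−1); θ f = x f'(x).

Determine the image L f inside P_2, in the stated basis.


g(x) = 9x^2 + 34x - 8/3

∇ f = 3x^2 + 13x - 14
∇ f = 3x^2 + 13x - 14
θ ∇ f = 6x^2 + 13x
E_{2/3} θ ∇ f = 6x^2 + 21x + 34/3
(∇ + E_{2/3} ∘ θ ∘ ∇) f = 9x^2 + 34x - 8/3


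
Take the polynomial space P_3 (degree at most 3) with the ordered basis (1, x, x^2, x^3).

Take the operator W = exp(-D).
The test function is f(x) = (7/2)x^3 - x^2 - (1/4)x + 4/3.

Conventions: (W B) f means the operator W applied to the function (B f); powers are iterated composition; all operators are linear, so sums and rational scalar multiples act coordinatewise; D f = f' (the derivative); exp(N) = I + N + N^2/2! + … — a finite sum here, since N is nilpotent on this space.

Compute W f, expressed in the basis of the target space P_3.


g(x) = (7/2)x^3 - (23/2)x^2 + (49/4)x - 35/12

order-1 term: -(21/2)x^2 + 2x + 1/4
order-2 term: (21/2)x - 1
order-3 term: -7/2
the series for exp(-D) f terminates at order 3
exp(-D) f = (7/2)x^3 - (23/2)x^2 + (49/4)x - 35/12


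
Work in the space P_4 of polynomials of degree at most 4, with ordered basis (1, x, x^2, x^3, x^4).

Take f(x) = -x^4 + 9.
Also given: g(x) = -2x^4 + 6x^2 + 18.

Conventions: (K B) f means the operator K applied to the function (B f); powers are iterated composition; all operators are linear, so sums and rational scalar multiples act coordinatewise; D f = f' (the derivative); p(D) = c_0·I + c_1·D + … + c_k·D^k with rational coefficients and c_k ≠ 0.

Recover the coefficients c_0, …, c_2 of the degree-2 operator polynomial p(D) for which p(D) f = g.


D^0 f = -x^4 + 9
D^1 f = -4x^3
D^2 f = -12x^2
matching coefficients of g against c_0 f + c_1 Df + … from the top degree down determines the c_i
solution: c_0 = 2, c_1 = 0, c_2 = -1/2

p(D) = 2·I − (1/2)·D^2, i.e. c_0 = 2, c_1 = 0, c_2 = -1/2


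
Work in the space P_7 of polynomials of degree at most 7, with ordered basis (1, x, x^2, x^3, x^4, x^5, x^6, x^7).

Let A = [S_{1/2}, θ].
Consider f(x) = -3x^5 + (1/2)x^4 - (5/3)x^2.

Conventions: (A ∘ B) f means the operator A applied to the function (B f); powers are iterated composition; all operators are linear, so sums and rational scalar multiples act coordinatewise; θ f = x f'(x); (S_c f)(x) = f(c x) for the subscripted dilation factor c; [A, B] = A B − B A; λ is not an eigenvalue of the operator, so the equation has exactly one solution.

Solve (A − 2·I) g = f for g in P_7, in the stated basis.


write g with unknown coordinates in the stated basis and equate coefficients in (A − 2·I) g = f
solving from the highest basis element down gives g = (3/2)x^5 - (1/4)x^4 + (5/6)x^2
check: A g = 0
so A g − 2·g = -3x^5 + (1/2)x^4 - (5/3)x^2 = f ✓

the result is g(x) = (3/2)x^5 - (1/4)x^4 + (5/6)x^2


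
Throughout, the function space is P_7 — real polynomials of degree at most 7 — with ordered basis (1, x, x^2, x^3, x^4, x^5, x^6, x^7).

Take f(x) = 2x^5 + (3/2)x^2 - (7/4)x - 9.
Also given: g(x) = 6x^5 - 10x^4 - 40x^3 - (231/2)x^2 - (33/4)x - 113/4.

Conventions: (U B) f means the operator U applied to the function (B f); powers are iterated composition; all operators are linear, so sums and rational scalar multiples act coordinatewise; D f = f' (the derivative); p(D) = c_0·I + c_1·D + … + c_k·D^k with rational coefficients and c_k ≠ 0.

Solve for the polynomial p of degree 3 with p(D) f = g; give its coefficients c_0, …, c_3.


D^0 f = 2x^5 + (3/2)x^2 - (7/4)x - 9
D^1 f = 10x^4 + 3x - 7/4
D^2 f = 40x^3 + 3
D^3 f = 120x^2
matching coefficients of g against c_0 f + c_1 Df + … from the top degree down determines the c_i
solution: c_0 = 3, c_1 = -1, c_2 = -1, c_3 = -1

c_0 = 3, c_1 = -1, c_2 = -1, c_3 = -1


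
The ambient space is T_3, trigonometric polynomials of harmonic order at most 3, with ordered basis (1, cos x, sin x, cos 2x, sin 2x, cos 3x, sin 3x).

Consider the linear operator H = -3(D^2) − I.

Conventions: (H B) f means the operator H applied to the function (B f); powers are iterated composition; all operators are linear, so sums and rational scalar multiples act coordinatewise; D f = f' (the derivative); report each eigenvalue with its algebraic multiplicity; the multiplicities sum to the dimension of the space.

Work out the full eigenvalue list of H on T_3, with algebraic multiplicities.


image of 1: -1
image of cos x: 2cos x
image of sin x: 2sin x
image of cos 2x: 11cos 2x
image of sin 2x: 11sin 2x
image of cos 3x: 26cos 3x
image of sin 3x: 26sin 3x
the matrix is diagonal; its diagonal is (-1, 2, 2, 11, 11, 26, 26)
for a triangular matrix the eigenvalues are the diagonal entries, with algebraic multiplicity their repetition count

λ = -1 (multiplicity 1), λ = 2 (multiplicity 2), λ = 11 (multiplicity 2), λ = 26 (multiplicity 2)


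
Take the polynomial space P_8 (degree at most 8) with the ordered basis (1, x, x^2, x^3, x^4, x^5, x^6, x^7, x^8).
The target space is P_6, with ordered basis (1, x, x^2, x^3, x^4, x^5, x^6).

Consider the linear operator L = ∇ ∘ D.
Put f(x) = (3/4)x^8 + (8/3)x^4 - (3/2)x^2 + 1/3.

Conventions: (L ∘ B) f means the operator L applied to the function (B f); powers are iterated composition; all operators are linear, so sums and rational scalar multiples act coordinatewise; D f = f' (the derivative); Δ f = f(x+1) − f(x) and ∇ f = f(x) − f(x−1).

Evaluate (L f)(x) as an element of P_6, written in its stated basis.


the image equals g(x) = 42x^6 - 126x^5 + 210x^4 - 210x^3 + 158x^2 - 74x + 41/3

D f = 6x^7 + (32/3)x^3 - 3x
∇ D f = 42x^6 - 126x^5 + 210x^4 - 210x^3 + 158x^2 - 74x + 41/3


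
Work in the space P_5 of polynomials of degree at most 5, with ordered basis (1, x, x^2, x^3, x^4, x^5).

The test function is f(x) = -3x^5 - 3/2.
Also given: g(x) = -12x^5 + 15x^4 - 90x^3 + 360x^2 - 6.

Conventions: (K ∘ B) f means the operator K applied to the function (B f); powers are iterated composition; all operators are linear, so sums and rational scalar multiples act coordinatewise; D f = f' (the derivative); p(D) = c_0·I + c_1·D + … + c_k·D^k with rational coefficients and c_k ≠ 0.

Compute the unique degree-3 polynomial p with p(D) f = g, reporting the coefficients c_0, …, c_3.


D^0 f = -3x^5 - 3/2
D^1 f = -15x^4
D^2 f = -60x^3
D^3 f = -180x^2
matching coefficients of g against c_0 f + c_1 Df + … from the top degree down determines the c_i
solution: c_0 = 4, c_1 = -1, c_2 = 3/2, c_3 = -2

p(D) = 4·I − D + (3/2)·D^2 − 2·D^3, i.e. c_0 = 4, c_1 = -1, c_2 = 3/2, c_3 = -2


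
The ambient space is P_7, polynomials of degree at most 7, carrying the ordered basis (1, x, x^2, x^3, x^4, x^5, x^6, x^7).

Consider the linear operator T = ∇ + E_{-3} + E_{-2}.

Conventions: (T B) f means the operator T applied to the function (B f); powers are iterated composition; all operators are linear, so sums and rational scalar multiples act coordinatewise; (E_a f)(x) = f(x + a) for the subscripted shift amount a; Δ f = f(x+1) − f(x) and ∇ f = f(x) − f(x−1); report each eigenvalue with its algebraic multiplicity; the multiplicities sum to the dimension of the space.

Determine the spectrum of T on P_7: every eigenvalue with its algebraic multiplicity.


image of 1: 2
image of x: 2x - 4
image of x^2: 2x^2 - 8x + 12
image of x^3: 2x^3 - 12x^2 + 36x - 34
image of x^4: 2x^4 - 16x^3 + 72x^2 - 136x + 96
image of x^5: 2x^5 - 20x^4 + 120x^3 - 340x^2 + 480x - 274
image of x^6: 2x^6 - 24x^5 + 180x^4 - 680x^3 + 1440x^2 - 1644x + 792
image of x^7: 2x^7 - 28x^6 + 252x^5 - 1190x^4 + 3360x^3 - 5754x^2 + 5544x - 2314
the matrix is upper triangular; its diagonal is (2, 2, 2, 2, 2, 2, 2, 2)
for a triangular matrix the eigenvalues are the diagonal entries, with algebraic multiplicity their repetition count

λ = 2 (multiplicity 8)


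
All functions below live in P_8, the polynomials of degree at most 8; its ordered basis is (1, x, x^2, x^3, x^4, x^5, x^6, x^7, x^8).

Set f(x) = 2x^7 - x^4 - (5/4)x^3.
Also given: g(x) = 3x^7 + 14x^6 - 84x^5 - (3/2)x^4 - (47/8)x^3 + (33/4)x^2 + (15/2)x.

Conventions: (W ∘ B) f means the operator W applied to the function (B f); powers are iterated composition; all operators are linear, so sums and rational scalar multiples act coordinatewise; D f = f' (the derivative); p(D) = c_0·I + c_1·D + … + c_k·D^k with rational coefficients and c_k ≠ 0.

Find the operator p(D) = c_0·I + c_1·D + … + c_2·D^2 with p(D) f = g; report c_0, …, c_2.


D^0 f = 2x^7 - x^4 - (5/4)x^3
D^1 f = 14x^6 - 4x^3 - (15/4)x^2
D^2 f = 84x^5 - 12x^2 - (15/2)x
matching coefficients of g against c_0 f + c_1 Df + … from the top degree down determines the c_i
solution: c_0 = 3/2, c_1 = 1, c_2 = -1

p(D) = (3/2)·I + D − D^2, i.e. c_0 = 3/2, c_1 = 1, c_2 = -1


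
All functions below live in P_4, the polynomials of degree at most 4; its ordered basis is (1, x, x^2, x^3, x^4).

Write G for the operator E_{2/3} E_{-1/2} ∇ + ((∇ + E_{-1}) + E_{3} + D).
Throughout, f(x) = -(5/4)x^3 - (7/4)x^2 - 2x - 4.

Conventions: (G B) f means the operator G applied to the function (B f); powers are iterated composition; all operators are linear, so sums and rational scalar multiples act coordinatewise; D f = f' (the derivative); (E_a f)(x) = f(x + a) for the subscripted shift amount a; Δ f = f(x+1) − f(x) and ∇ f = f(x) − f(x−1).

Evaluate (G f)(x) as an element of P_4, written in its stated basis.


∇ f = -(15/4)x^2 + (1/4)x - 3/2
E_{-1/2} ∇ f = -(15/4)x^2 + 4x - 41/16
E_{2/3} (E_{-1/2} ∇) f = -(15/4)x^2 - x - 25/16
∇ f = -(15/4)x^2 + (1/4)x - 3/2
E_{-1} f = -(5/4)x^3 + 2x^2 - (9/4)x - 5/2
(∇ + E_{-1}) f = -(5/4)x^3 - (7/4)x^2 - 2x - 4
E_{3} f = -(5/4)x^3 - 13x^2 - (185/4)x - 119/2
D f = -(15/4)x^2 - (7/2)x - 2
((∇ + E_{-1}) + E_{3} + D) f = -(5/2)x^3 - (37/2)x^2 - (207/4)x - 131/2
(E_{2/3} E_{-1/2} ∇ + ((∇ + E_{-1}) + E_{3} + D)) f = -(5/2)x^3 - (89/4)x^2 - (211/4)x - 1073/16

the image equals g(x) = -(5/2)x^3 - (89/4)x^2 - (211/4)x - 1073/16


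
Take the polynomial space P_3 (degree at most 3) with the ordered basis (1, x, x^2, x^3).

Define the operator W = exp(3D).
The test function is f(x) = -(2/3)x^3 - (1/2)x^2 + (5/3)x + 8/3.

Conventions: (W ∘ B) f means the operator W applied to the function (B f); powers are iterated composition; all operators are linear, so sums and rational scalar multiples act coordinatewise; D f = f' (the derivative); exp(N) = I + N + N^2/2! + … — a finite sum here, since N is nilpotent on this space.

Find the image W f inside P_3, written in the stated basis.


the image equals g(x) = -(2/3)x^3 - (13/2)x^2 - (58/3)x - 89/6

order-1 term: -6x^2 - 3x + 5
order-2 term: -18x - 9/2
order-3 term: -18
the series for exp(3D) f terminates at order 3
exp(3D) f = -(2/3)x^3 - (13/2)x^2 - (58/3)x - 89/6


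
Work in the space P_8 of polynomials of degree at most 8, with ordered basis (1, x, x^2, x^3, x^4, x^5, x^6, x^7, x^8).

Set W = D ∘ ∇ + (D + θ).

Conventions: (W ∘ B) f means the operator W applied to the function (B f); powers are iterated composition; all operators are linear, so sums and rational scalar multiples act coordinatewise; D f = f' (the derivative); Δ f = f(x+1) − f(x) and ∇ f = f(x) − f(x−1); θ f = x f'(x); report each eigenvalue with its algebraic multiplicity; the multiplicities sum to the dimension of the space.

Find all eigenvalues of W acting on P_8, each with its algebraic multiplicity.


λ = 0 (multiplicity 1), λ = 1 (multiplicity 1), λ = 2 (multiplicity 1), λ = 3 (multiplicity 1), λ = 4 (multiplicity 1), λ = 5 (multiplicity 1), λ = 6 (multiplicity 1), λ = 7 (multiplicity 1), λ = 8 (multiplicity 1)

image of 1: 0
image of x: x + 1
image of x^2: 2x^2 + 2x + 2
image of x^3: 3x^3 + 3x^2 + 6x - 3
image of x^4: 4x^4 + 4x^3 + 12x^2 - 12x + 4
image of x^5: 5x^5 + 5x^4 + 20x^3 - 30x^2 + 20x - 5
image of x^6: 6x^6 + 6x^5 + 30x^4 - 60x^3 + 60x^2 - 30x + 6
image of x^7: 7x^7 + 7x^6 + 42x^5 - 105x^4 + 140x^3 - 105x^2 + 42x - 7
image of x^8: 8x^8 + 8x^7 + 56x^6 - 168x^5 + 280x^4 - 280x^3 + 168x^2 - 56x + 8
the matrix is upper triangular; its diagonal is (0, 1, 2, 3, 4, 5, 6, 7, 8)
for a triangular matrix the eigenvalues are the diagonal entries, with algebraic multiplicity their repetition count


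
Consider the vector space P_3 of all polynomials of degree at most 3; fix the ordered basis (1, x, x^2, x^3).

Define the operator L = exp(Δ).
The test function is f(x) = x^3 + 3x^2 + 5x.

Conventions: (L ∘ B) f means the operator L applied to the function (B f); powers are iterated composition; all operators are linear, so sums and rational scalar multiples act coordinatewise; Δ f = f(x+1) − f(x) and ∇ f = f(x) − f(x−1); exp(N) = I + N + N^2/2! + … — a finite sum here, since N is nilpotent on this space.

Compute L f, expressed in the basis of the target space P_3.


the result is g(x) = x^3 + 6x^2 + 17x + 16

order-1 term: 3x^2 + 9x + 9
order-2 term: 3x + 6
order-3 term: 1
the series for exp(Δ) f terminates at order 3
exp(Δ) f = x^3 + 6x^2 + 17x + 16


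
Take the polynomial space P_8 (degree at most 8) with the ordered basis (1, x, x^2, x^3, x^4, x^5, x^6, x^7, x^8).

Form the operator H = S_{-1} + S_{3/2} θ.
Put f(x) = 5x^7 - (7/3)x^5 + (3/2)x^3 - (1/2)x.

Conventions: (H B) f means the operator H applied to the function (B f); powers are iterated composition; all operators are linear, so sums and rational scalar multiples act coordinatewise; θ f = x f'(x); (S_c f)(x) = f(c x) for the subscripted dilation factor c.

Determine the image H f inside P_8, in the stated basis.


the result is g(x) = (75905/128)x^7 - (8281/96)x^5 + (219/16)x^3 - (1/4)x

S_{-1} f = -5x^7 + (7/3)x^5 - (3/2)x^3 + (1/2)x
θ f = 35x^7 - (35/3)x^5 + (9/2)x^3 - (1/2)x
S_{3/2} θ f = (76545/128)x^7 - (2835/32)x^5 + (243/16)x^3 - (3/4)x
(S_{-1} + S_{3/2} θ) f = (75905/128)x^7 - (8281/96)x^5 + (219/16)x^3 - (1/4)x


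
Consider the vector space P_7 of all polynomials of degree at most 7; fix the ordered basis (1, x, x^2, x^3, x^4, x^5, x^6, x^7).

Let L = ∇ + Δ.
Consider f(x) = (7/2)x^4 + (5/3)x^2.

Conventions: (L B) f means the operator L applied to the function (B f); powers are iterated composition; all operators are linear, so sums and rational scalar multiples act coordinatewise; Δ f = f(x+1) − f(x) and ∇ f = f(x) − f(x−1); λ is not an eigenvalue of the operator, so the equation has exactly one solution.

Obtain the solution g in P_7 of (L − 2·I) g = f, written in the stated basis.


the image equals g(x) = -(7/4)x^4 - 7x^3 - (131/6)x^2 - (152/3)x - 173/3

write g with unknown coordinates in the stated basis and equate coefficients in (L − 2·I) g = f
solving from the highest basis element down gives g = -(7/4)x^4 - 7x^3 - (131/6)x^2 - (152/3)x - 173/3
check: L g = -14x^3 - 42x^2 - (304/3)x - 346/3
so L g − 2·g = (7/2)x^4 + (5/3)x^2 = f ✓


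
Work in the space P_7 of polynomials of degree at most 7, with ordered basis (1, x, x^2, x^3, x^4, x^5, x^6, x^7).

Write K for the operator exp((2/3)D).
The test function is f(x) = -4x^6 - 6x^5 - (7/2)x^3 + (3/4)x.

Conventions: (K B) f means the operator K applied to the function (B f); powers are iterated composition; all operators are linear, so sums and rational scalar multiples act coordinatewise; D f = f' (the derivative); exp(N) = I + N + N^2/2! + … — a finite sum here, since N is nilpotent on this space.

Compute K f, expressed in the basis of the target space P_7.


order-1 term: -16x^5 - 20x^4 - 7x^2 + 1/2
order-2 term: -(80/3)x^4 - (80/3)x^3 - (14/3)x
order-3 term: -(640/27)x^3 - (160/9)x^2 - 28/27
order-4 term: -(320/27)x^2 - (160/27)x
order-5 term: -(256/81)x - 64/81
order-6 term: -256/729
the series for exp((2/3)D) f terminates at order 6
exp((2/3)D) f = -4x^6 - 22x^5 - (140/3)x^4 - (2909/54)x^3 - (989/27)x^2 - (4213/324)x - 2447/1458

the image equals g(x) = -4x^6 - 22x^5 - (140/3)x^4 - (2909/54)x^3 - (989/27)x^2 - (4213/324)x - 2447/1458


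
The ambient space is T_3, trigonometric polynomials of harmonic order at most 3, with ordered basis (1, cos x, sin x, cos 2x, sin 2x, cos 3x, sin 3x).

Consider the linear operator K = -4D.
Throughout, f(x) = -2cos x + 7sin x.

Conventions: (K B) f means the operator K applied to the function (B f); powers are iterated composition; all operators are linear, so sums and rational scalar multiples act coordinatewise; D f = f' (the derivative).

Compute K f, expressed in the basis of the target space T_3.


D f = 7cos x + 2sin x
(-4D) f = -28cos x - 8sin x

g(x) = -28cos x - 8sin x


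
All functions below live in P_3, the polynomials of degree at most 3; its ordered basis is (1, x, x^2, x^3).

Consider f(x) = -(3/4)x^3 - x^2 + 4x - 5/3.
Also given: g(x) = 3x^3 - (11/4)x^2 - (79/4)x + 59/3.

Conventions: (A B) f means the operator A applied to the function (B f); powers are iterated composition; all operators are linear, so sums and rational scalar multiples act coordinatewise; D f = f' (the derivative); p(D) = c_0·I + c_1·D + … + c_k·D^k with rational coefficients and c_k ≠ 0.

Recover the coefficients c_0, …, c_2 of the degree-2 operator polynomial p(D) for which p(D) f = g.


c_0 = -4, c_1 = 3, c_2 = -1/2

D^0 f = -(3/4)x^3 - x^2 + 4x - 5/3
D^1 f = -(9/4)x^2 - 2x + 4
D^2 f = -(9/2)x - 2
matching coefficients of g against c_0 f + c_1 Df + … from the top degree down determines the c_i
solution: c_0 = -4, c_1 = 3, c_2 = -1/2


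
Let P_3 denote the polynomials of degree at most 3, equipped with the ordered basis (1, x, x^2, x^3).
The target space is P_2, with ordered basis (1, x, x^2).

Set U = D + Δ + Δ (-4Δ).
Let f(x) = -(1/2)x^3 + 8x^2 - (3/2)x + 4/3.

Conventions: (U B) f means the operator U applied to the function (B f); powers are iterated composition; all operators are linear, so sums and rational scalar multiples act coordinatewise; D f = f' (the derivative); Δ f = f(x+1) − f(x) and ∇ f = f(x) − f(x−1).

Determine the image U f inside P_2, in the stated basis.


D f = -(3/2)x^2 + 16x - 3/2
Δ f = -(3/2)x^2 + (29/2)x + 6
Δ f = -(3/2)x^2 + (29/2)x + 6
(-4Δ) f = 6x^2 - 58x - 24
Δ (-4Δ) f = 12x - 52
(D + Δ + Δ (-4Δ)) f = -3x^2 + (85/2)x - 95/2

g(x) = -3x^2 + (85/2)x - 95/2


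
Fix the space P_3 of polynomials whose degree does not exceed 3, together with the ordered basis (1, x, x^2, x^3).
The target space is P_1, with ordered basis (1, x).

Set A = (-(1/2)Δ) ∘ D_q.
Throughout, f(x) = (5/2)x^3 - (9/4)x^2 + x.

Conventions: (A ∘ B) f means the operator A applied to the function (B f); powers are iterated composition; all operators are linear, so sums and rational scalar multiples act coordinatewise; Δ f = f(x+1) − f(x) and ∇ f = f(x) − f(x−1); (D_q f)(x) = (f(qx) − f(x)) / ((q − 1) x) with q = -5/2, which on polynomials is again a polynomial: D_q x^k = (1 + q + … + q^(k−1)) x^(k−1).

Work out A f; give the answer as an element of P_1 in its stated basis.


D_q f = (95/8)x^2 + (27/8)x + 1
Δ D_q f = (95/4)x + 61/4
(-(1/2)Δ) D_q f = -(95/8)x - 61/8

the result is g(x) = -(95/8)x - 61/8


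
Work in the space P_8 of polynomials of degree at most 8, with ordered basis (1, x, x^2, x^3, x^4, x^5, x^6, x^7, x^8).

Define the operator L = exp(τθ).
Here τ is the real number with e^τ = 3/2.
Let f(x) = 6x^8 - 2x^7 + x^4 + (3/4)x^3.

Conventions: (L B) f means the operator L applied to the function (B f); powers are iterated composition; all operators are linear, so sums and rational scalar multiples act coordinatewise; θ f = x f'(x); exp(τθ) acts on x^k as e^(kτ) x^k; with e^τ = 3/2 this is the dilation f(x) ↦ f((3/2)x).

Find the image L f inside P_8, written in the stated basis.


the result is g(x) = (19683/128)x^8 - (2187/64)x^7 + (81/16)x^4 + (81/32)x^3

exp(τθ) x^k = e^(kτ) x^k; with e^τ = 3/2 this sends x^k to (3/2)^k x^k
x^3 ↦ 27/8 x^3
x^4 ↦ 81/16 x^4
x^7 ↦ 2187/128 x^7
x^8 ↦ 6561/256 x^8
applying this coordinatewise to f: exp(τθ) f = (19683/128)x^8 - (2187/64)x^7 + (81/16)x^4 + (81/32)x^3


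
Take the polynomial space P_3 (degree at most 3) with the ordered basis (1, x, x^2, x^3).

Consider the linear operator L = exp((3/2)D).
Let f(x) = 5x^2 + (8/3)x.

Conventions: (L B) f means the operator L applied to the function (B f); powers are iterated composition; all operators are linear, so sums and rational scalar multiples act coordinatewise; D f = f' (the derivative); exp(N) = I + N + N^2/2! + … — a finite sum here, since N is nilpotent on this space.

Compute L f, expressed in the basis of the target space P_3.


order-1 term: 15x + 4
order-2 term: 45/4
the series for exp((3/2)D) f terminates at order 2
exp((3/2)D) f = 5x^2 + (53/3)x + 61/4

the result is g(x) = 5x^2 + (53/3)x + 61/4
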